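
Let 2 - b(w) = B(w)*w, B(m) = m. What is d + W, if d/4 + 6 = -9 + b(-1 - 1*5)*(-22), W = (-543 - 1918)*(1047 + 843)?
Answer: -4648358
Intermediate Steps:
b(w) = 2 - w**2 (b(w) = 2 - w*w = 2 - w**2)
W = -4651290 (W = -2461*1890 = -4651290)
d = 2932 (d = -24 + 4*(-9 + (2 - (-1 - 1*5)**2)*(-22)) = -24 + 4*(-9 + (2 - (-1 - 5)**2)*(-22)) = -24 + 4*(-9 + (2 - 1*(-6)**2)*(-22)) = -24 + 4*(-9 + (2 - 1*36)*(-22)) = -24 + 4*(-9 + (2 - 36)*(-22)) = -24 + 4*(-9 - 34*(-22)) = -24 + 4*(-9 + 748) = -24 + 4*739 = -24 + 2956 = 2932)
d + W = 2932 - 4651290 = -4648358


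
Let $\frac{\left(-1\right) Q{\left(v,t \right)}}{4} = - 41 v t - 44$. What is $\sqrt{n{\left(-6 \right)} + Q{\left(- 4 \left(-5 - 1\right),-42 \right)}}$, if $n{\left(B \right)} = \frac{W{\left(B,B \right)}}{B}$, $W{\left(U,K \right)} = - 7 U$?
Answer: $i \sqrt{165143} \approx 406.38 i$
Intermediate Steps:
$Q{\left(v,t \right)} = 176 + 164 t v$ ($Q{\left(v,t \right)} = - 4 \left(- 41 v t - 44\right) = - 4 \left(- 41 t v - 44\right) = - 4 \left(-44 - 41 t v\right) = 176 + 164 t v$)
$n{\left(B \right)} = -7$ ($n{\left(B \right)} = \frac{\left(-7\right) B}{B} = -7$)
$\sqrt{n{\left(-6 \right)} + Q{\left(- 4 \left(-5 - 1\right),-42 \right)}} = \sqrt{-7 + \left(176 + 164 \left(-42\right) \left(- 4 \left(-5 - 1\right)\right)\right)} = \sqrt{-7 + \left(176 + 164 \left(-42\right) \left(\left(-4\right) \left(-6\right)\right)\right)} = \sqrt{-7 + \left(176 + 164 \left(-42\right) 24\right)} = \sqrt{-7 + \left(176 - 165312\right)} = \sqrt{-7 - 165136} = \sqrt{-165143} = i \sqrt{165143}$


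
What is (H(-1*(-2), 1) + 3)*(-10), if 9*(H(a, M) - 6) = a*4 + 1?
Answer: -100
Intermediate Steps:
H(a, M) = 55/9 + 4*a/9 (H(a, M) = 6 + (a*4 + 1)/9 = 6 + (4*a + 1)/9 = 6 + (1 + 4*a)/9 = 6 + (1/9 + 4*a/9) = 55/9 + 4*a/9)
(H(-1*(-2), 1) + 3)*(-10) = ((55/9 + 4*(-1*(-2))/9) + 3)*(-10) = ((55/9 + (4/9)*2) + 3)*(-10) = ((55/9 + 8/9) + 3)*(-10) = (7 + 3)*(-10) = 10*(-10) = -100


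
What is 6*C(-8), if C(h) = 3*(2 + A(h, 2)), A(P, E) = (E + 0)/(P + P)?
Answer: 135/4 ≈ 33.750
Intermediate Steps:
A(P, E) = E/(2*P) (A(P, E) = E/((2*P)) = E*(1/(2*P)) = E/(2*P))
C(h) = 6 + 3/h (C(h) = 3*(2 + (½)*2/h) = 3*(2 + 1/h) = 6 + 3/h)
6*C(-8) = 6*(6 + 3/(-8)) = 6*(6 + 3*(-⅛)) = 6*(6 - 3/8) = 6*(45/8) = 135/4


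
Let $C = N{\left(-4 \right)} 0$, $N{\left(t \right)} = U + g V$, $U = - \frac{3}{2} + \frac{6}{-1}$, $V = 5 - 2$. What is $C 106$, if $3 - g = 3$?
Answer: $0$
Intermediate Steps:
$g = 0$ ($g = 3 - 3 = 0$)
$V = 3$
$U = - \frac{15}{2}$ ($U = \left(-3\right) \frac{1}{2} + 6 \left(-1\right) = - \frac{3}{2} - 6 = - \frac{15}{2} \approx -7.5$)
$N{\left(t \right)} = - \frac{15}{2}$ ($N{\left(t \right)} = - \frac{15}{2} + 0 \cdot 3 = - \frac{15}{2} + 0 = - \frac{15}{2}$)
$C = 0$ ($C = \left(- \frac{15}{2}\right) 0 = 0$)
$C 106 = 0 \cdot 106 = 0$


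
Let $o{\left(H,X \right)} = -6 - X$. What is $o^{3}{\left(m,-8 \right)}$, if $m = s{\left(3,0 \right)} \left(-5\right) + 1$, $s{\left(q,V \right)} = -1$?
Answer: $8$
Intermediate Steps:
$m = 6$ ($m = \left(-1\right) \left(-5\right) + 1 = 5 + 1 = 6$)
$o^{3}{\left(m,-8 \right)} = \left(-6 - -8\right)^{3} = \left(-6 + 8\right)^{3} = 2^{3} = 8$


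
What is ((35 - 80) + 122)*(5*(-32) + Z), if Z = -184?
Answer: -26488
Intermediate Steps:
((35 - 80) + 122)*(5*(-32) + Z) = ((35 - 80) + 122)*(5*(-32) - 184) = (-45 + 122)*(-160 - 184) = 77*(-344) = -26488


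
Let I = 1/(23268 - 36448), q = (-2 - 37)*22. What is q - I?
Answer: -11308439/13180 ≈ -858.00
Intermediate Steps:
q = -858 (q = -39*22 = -858)
I = -1/13180 (I = 1/(-13180) = -1/13180 ≈ -7.5873e-5)
q - I = -858 - 1*(-1/13180) = -858 + 1/13180 = -11308439/13180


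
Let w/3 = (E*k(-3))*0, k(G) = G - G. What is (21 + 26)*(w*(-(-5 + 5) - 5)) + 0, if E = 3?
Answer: 0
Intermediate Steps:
k(G) = 0
w = 0 (w = 3*((3*0)*0) = 3*(0*0) = 3*0 = 0)
(21 + 26)*(w*(-(-5 + 5) - 5)) + 0 = (21 + 26)*(0*(-(-5 + 5) - 5)) + 0 = 47*(0*(-1*0 - 5)) + 0 = 47*(0*(0 - 5)) + 0 = 47*(0*(-5)) + 0 = 47*0 + 0 = 0 + 0 = 0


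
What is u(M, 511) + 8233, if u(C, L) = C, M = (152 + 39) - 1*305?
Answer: 8119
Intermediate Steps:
M = -114 (M = 191 - 305 = -114)
u(M, 511) + 8233 = -114 + 8233 = 8119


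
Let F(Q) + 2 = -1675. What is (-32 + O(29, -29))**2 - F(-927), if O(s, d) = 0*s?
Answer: 2701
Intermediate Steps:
O(s, d) = 0
F(Q) = -1677 (F(Q) = -2 - 1675 = -1677)
(-32 + O(29, -29))**2 - F(-927) = (-32 + 0)**2 - 1*(-1677) = (-32)**2 + 1677 = 1024 + 1677 = 2701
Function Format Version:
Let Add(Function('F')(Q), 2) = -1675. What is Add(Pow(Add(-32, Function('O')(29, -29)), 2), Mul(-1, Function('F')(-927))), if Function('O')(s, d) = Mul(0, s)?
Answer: 2701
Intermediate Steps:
Function('O')(s, d) = 0
Function('F')(Q) = -1677 (Function('F')(Q) = Add(-2, -1675) = -1677)
Add(Pow(Add(-32, Function('O')(29, -29)), 2), Mul(-1, Function('F')(-927))) = Add(Pow(Add(-32, 0), 2), Mul(-1, -1677)) = Add(Pow(-32, 2), 1677) = Add(1024, 1677) = 2701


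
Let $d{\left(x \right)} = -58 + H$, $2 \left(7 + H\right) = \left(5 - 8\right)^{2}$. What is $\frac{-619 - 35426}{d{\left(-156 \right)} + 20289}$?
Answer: $- \frac{72090}{40457} \approx -1.7819$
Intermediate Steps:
$H = - \frac{5}{2}$ ($H = -7 + \frac{\left(5 - 8\right)^{2}}{2} = -7 + \frac{\left(-3\right)^{2}}{2} = -7 + \frac{1}{2} \cdot 9 = -7 + \frac{9}{2} = - \frac{5}{2} \approx -2.5$)
$d{\left(x \right)} = - \frac{121}{2}$ ($d{\left(x \right)} = -58 - \frac{5}{2} = - \frac{121}{2}$)
$\frac{-619 - 35426}{d{\left(-156 \right)} + 20289} = \frac{-619 - 35426}{- \frac{121}{2} + 20289} = - \frac{36045}{\frac{40457}{2}} = \left(-36045\right) \frac{2}{40457} = - \frac{72090}{40457}$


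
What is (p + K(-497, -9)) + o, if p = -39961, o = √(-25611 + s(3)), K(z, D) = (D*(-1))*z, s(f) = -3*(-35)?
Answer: -44434 + 3*I*√2834 ≈ -44434.0 + 159.71*I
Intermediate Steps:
s(f) = 105
K(z, D) = -D*z (K(z, D) = (-D)*z = -D*z)
o = 3*I*√2834 (o = √(-25611 + 105) = √(-25506) = 3*I*√2834 ≈ 159.71*I)
(p + K(-497, -9)) + o = (-39961 - 1*(-9)*(-497)) + 3*I*√2834 = (-39961 - 4473) + 3*I*√2834 = -44434 + 3*I*√2834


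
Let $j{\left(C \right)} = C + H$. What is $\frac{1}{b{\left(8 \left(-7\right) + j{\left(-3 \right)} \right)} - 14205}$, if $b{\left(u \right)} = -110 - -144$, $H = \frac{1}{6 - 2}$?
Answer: $- \frac{1}{14171} \approx -7.0567 \cdot 10^{-5}$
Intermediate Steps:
$H = \frac{1}{4} \approx 0.25$
$j{\left(C \right)} = \frac{1}{4} + C$ ($j{\left(C \right)} = C + \frac{1}{4} = \frac{1}{4} + C$)
$b{\left(u \right)} = 34$ ($b{\left(u \right)} = -110 + 144 = 34$)
$\frac{1}{b{\left(8 \left(-7\right) + j{\left(-3 \right)} \right)} - 14205} = \frac{1}{34 - 14205} = \frac{1}{-14171} = - \frac{1}{14171}$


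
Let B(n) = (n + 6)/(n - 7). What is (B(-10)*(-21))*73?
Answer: -6132/17 ≈ -360.71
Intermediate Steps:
B(n) = (6 + n)/(-7 + n)
(B(-10)*(-21))*73 = (((6 - 10)/(-7 - 10))*(-21))*73 = ((-4/(-17))*(-21))*73 = (-1/17*(-4)*(-21))*73 = ((4/17)*(-21))*73 = -84/17*73 = -6132/17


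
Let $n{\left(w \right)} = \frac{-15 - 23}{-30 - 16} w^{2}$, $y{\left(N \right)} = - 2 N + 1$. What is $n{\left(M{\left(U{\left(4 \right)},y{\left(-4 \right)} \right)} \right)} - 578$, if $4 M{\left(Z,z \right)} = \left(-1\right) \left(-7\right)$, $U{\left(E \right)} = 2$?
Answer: $- \frac{211773}{368} \approx -575.47$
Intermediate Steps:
$y{\left(N \right)} = 1 - 2 N$
$M{\left(Z,z \right)} = \frac{7}{4}$ ($M{\left(Z,z \right)} = \frac{\left(-1\right) \left(-7\right)}{4} = \frac{1}{4} \cdot 7 = \frac{7}{4}$)
$n{\left(w \right)} = \frac{19 w^{2}}{23}$ ($n{\left(w \right)} = - \frac{38}{-46} w^{2} = \left(-38\right) \left(- \frac{1}{46}\right) w^{2} = \frac{19 w^{2}}{23}$)
$n{\left(M{\left(U{\left(4 \right)},y{\left(-4 \right)} \right)} \right)} - 578 = \frac{19 \left(\frac{7}{4}\right)^{2}}{23} - 578 = \frac{19}{23} \cdot \frac{49}{16} - 578 = \frac{931}{368} - 578 = - \frac{211773}{368}$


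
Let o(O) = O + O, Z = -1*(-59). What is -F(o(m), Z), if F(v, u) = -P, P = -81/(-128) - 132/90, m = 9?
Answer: -1601/1920 ≈ -0.83385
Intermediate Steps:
Z = 59
o(O) = 2*O
P = -1601/1920 (P = -81*(-1/128) - 132*1/90 = 81/128 - 22/15 = -1601/1920 ≈ -0.83385)
F(v, u) = 1601/1920 (F(v, u) = -1*(-1601/1920) = 1601/1920)
-F(o(m), Z) = -1*1601/1920 = -1601/1920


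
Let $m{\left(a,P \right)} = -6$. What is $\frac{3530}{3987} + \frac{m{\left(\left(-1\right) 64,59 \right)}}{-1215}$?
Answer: $\frac{159736}{179415} \approx 0.89032$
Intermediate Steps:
$\frac{3530}{3987} + \frac{m{\left(\left(-1\right) 64,59 \right)}}{-1215} = \frac{3530}{3987} - \frac{6}{-1215} = 3530 \cdot \frac{1}{3987} - - \frac{2}{405} = \frac{3530}{3987} + \frac{2}{405} = \frac{159736}{179415}$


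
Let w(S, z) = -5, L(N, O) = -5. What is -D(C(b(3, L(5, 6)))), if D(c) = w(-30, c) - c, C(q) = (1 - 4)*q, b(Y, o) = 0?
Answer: 5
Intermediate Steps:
C(q) = -3*q
D(c) = -5 - c
-D(C(b(3, L(5, 6)))) = -(-5 - (-3)*0) = -(-5 - 1*0) = -(-5 + 0) = -1*(-5) = 5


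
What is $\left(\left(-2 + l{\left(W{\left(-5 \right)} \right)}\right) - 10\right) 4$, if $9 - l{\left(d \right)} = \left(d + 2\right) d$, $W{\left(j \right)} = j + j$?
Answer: $-332$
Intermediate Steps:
$W{\left(j \right)} = 2 j$
$l{\left(d \right)} = 9 - d \left(2 + d\right)$ ($l{\left(d \right)} = 9 - \left(d + 2\right) d = 9 - \left(2 + d\right) d = 9 - d \left(2 + d\right)$)
$\left(\left(-2 + l{\left(W{\left(-5 \right)} \right)}\right) - 10\right) 4 = \left(\left(-2 - \left(-9 + \left(2 \left(-5\right)\right)^{2} + 2 \cdot 2 \left(-5\right)\right)\right) - 10\right) 4 = \left(\left(-2 - 71\right) - 10\right) 4 = \left(-73 - 10\right) 4 = \left(-83\right) 4 = -332$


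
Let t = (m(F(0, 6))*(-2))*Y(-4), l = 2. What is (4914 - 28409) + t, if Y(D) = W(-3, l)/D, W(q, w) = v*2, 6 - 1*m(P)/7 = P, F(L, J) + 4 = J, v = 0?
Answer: -23495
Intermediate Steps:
F(L, J) = -4 + J
m(P) = 42 - 7*P
W(q, w) = 0 (W(q, w) = 0*2 = 0)
Y(D) = 0 (Y(D) = 0/D = 0)
t = 0 (t = ((42 - 7*(-4 + 6))*(-2))*0 = ((42 - 7*2)*(-2))*0 = ((42 - 14)*(-2))*0 = (28*(-2))*0 = -56*0 = 0)
(4914 - 28409) + t = (4914 - 28409) + 0 = -23495 + 0 = -23495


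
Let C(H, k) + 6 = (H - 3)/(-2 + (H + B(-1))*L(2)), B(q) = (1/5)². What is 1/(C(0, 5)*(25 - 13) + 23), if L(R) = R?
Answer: -4/121 ≈ -0.033058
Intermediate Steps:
B(q) = 1/25 (B(q) = (1*(⅕))² = (⅕)² = 1/25)
C(H, k) = -6 + (-3 + H)/(-48/25 + 2*H) (C(H, k) = -6 + (H - 3)/(-2 + (H + 1/25)*2) = -6 + (-3 + H)/(-2 + (1/25 + H)*2) = -6 + (-3 + H)/(-2 + (2/25 + 2*H)) = -6 + (-3 + H)/(-48/25 + 2*H))
1/(C(0, 5)*(25 - 13) + 23) = 1/(((213 - 275*0)/(2*(-24 + 25*0)))*(25 - 13) + 23) = 1/(((213 + 0)/(2*(-24 + 0)))*12 + 23) = 1/(((½)*213/(-24))*12 + 23) = 1/(((½)*(-1/24)*213)*12 + 23) = 1/(-71/16*12 + 23) = 1/(-213/4 + 23) = 1/(-121/4) = -4/121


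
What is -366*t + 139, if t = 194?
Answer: -70865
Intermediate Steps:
-366*t + 139 = -366*194 + 139 = -71004 + 139 = -70865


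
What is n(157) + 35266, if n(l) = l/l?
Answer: 35267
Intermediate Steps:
n(l) = 1
n(157) + 35266 = 1 + 35266 = 35267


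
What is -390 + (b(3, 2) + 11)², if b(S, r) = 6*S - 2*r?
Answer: 235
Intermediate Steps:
b(S, r) = -2*r + 6*S
-390 + (b(3, 2) + 11)² = -390 + ((-2*2 + 6*3) + 11)² = -390 + ((-4 + 18) + 11)² = -390 + (14 + 11)² = -390 + 25² = -390 + 625 = 235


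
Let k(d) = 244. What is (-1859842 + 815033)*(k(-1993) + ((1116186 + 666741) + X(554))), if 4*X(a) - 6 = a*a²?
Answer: -92551351288293/2 ≈ -4.6276e+13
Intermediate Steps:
X(a) = 3/2 + a³/4 (X(a) = 3/2 + (a*a²)/4 = 3/2 + a³/4)
(-1859842 + 815033)*(k(-1993) + ((1116186 + 666741) + X(554))) = (-1859842 + 815033)*(244 + ((1116186 + 666741) + (3/2 + (¼)*554³))) = -1044809*(244 + (1782927 + (3/2 + (¼)*170031464))) = -1044809*(244 + (1782927 + (3/2 + 42507866))) = -1044809*(244 + (1782927 + 85015735/2)) = -1044809*(244 + 88581589/2) = -1044809*88582077/2 = -92551351288293/2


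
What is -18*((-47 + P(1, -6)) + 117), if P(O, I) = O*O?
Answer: -1278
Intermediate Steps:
P(O, I) = O²
-18*((-47 + P(1, -6)) + 117) = -18*((-47 + 1²) + 117) = -18*((-47 + 1) + 117) = -18*(-46 + 117) = -18*71 = -1278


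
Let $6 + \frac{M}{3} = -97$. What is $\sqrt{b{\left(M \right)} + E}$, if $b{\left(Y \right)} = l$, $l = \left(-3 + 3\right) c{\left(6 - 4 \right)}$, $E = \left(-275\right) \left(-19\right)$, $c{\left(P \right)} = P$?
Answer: $5 \sqrt{209} \approx 72.284$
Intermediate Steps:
$M = -309$ ($M = -18 + 3 \left(-97\right) = -18 - 291 = -309$)
$E = 5225$
$l = 0$ ($l = \left(-3 + 3\right) \left(6 - 4\right) = 0 \left(6 - 4\right) = 0 \cdot 2 = 0$)
$b{\left(Y \right)} = 0$
$\sqrt{b{\left(M \right)} + E} = \sqrt{0 + 5225} = \sqrt{5225} = 5 \sqrt{209}$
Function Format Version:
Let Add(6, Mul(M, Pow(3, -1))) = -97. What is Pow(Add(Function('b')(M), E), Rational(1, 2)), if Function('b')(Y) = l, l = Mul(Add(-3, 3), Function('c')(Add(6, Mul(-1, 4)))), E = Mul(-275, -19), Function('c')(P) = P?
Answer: Mul(5, Pow(209, Rational(1, 2))) ≈ 72.284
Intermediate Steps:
M = -309 (M = Add(-18, Mul(3, -97)) = Add(-18, -291) = -309)
E = 5225
l = 0 (l = Mul(Add(-3, 3), Add(6, Mul(-1, 4))) = Mul(0, Add(6, -4)) = Mul(0, 2) = 0)
Function('b')(Y) = 0
Pow(Add(Function('b')(M), E), Rational(1, 2)) = Pow(Add(0, 5225), Rational(1, 2)) = Pow(5225, Rational(1, 2)) = Mul(5, Pow(209, Rational(1, 2)))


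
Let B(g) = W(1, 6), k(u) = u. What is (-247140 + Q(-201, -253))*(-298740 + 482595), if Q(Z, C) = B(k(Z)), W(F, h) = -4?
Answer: -45438660120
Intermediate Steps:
B(g) = -4
Q(Z, C) = -4
(-247140 + Q(-201, -253))*(-298740 + 482595) = (-247140 - 4)*(-298740 + 482595) = -247144*183855 = -45438660120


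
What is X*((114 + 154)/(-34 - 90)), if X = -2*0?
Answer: 0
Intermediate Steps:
X = 0
X*((114 + 154)/(-34 - 90)) = 0*((114 + 154)/(-34 - 90)) = 0*(268/(-124)) = 0*(268*(-1/124)) = 0*(-67/31) = 0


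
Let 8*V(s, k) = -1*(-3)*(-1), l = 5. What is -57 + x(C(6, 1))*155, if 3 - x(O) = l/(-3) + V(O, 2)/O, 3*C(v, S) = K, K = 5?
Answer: 16829/24 ≈ 701.21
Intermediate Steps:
V(s, k) = -3/8 (V(s, k) = (-1*(-3)*(-1))/8 = (3*(-1))/8 = (⅛)*(-3) = -3/8)
C(v, S) = 5/3 (C(v, S) = (⅓)*5 = 5/3)
x(O) = 14/3 + 3/(8*O) (x(O) = 3 - (5/(-3) - 3/(8*O)) = 3 - (5*(-⅓) - 3/(8*O)) = 3 - (-5/3 - 3/(8*O)) = 3 + (5/3 + 3/(8*O)) = 14/3 + 3/(8*O))
-57 + x(C(6, 1))*155 = -57 + ((9 + 112*(5/3))/(24*(5/3)))*155 = -57 + ((1/24)*(⅗)*(9 + 560/3))*155 = -57 + ((1/24)*(⅗)*(587/3))*155 = -57 + (587/120)*155 = -57 + 18197/24 = 16829/24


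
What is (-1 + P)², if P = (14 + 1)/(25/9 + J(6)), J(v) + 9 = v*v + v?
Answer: 34969/103684 ≈ 0.33727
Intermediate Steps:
J(v) = -9 + v + v² (J(v) = -9 + (v*v + v) = -9 + (v² + v) = -9 + (v + v²) = -9 + v + v²)
P = 135/322 (P = (14 + 1)/(25/9 + (-9 + 6 + 6²)) = 15/(25*(⅑) + (-9 + 6 + 36)) = 15/(25/9 + 33) = 15/(322/9) = 15*(9/322) = 135/322 ≈ 0.41925)
(-1 + P)² = (-1 + 135/322)² = (-187/322)² = 34969/103684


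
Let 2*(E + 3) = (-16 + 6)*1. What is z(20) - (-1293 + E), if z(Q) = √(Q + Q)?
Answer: 1301 + 2*√10 ≈ 1307.3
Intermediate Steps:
z(Q) = √2*√Q (z(Q) = √(2*Q) = √2*√Q)
E = -8 (E = -3 + ((-16 + 6)*1)/2 = -3 + (-10*1)/2 = -3 + (½)*(-10) = -3 - 5 = -8)
z(20) - (-1293 + E) = √2*√20 - (-1293 - 8) = √2*(2*√5) - 1*(-1301) = 2*√10 + 1301 = 1301 + 2*√10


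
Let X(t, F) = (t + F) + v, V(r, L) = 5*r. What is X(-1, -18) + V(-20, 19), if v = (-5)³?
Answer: -244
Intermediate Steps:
v = -125
X(t, F) = -125 + F + t (X(t, F) = (t + F) - 125 = (F + t) - 125 = -125 + F + t)
X(-1, -18) + V(-20, 19) = (-125 - 18 - 1) + 5*(-20) = -144 - 100 = -244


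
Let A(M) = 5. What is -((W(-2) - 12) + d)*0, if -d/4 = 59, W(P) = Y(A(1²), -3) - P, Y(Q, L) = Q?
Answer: 0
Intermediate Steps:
W(P) = 5 - P
d = -236 (d = -4*59 = -236)
-((W(-2) - 12) + d)*0 = -(((5 - 1*(-2)) - 12) - 236)*0 = -(((5 + 2) - 12) - 236)*0 = -((7 - 12) - 236)*0 = -(-5 - 236)*0 = -(-241)*0 = -1*0 = 0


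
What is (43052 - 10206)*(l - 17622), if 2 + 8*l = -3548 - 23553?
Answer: -2760361417/4 ≈ -6.9009e+8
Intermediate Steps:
l = -27103/8 (l = -¼ + (-3548 - 23553)/8 = -¼ + (⅛)*(-27101) = -¼ - 27101/8 = -27103/8 ≈ -3387.9)
(43052 - 10206)*(l - 17622) = (43052 - 10206)*(-27103/8 - 17622) = 32846*(-168079/8) = -2760361417/4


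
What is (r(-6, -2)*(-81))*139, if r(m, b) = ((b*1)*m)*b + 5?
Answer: 213921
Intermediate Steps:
r(m, b) = 5 + m*b² (r(m, b) = (b*m)*b + 5 = m*b² + 5 = 5 + m*b²)
(r(-6, -2)*(-81))*139 = ((5 - 6*(-2)²)*(-81))*139 = ((5 - 6*4)*(-81))*139 = ((5 - 24)*(-81))*139 = -19*(-81)*139 = 1539*139 = 213921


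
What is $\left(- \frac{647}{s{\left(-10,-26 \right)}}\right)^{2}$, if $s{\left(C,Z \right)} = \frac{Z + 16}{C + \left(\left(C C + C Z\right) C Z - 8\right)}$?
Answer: $\frac{916501573845729}{25} \approx 3.666 \cdot 10^{13}$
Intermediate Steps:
$s{\left(C,Z \right)} = \frac{16 + Z}{-8 + C + C Z \left(C^{2} + C Z\right)}$ ($s{\left(C,Z \right)} = \frac{16 + Z}{C + \left(\left(C^{2} + C Z\right) C Z - 8\right)} = \frac{16 + Z}{C + \left(C \left(C^{2} + C Z\right) Z - 8\right)} = \frac{16 + Z}{C + \left(C Z \left(C^{2} + C Z\right) - 8\right)} = \frac{16 + Z}{C + \left(-8 + C Z \left(C^{2} + C Z\right)\right)} = \frac{16 + Z}{-8 + C + C Z \left(C^{2} + C Z\right)}$)
$\left(- \frac{647}{s{\left(-10,-26 \right)}}\right)^{2} = \left(- \frac{647}{\frac{1}{-8 - 10 - 26 \left(-10\right)^{3} + \left(-10\right)^{2} \left(-26\right)^{2}} \left(16 - 26\right)}\right)^{2} = \left(- \frac{647}{\frac{1}{-8 - 10 - -26000 + 100 \cdot 676} \left(-10\right)}\right)^{2} = \left(- \frac{647}{\frac{1}{-8 - 10 + 26000 + 67600} \left(-10\right)}\right)^{2} = \left(- \frac{647}{\frac{1}{93582} \left(-10\right)}\right)^{2} = \left(- \frac{647}{- \frac{5}{46791}}\right)^{2} = \left(\left(-647\right) \left(- \frac{46791}{5}\right)\right)^{2} = \left(\frac{30273777}{5}\right)^{2} = \frac{916501573845729}{25}$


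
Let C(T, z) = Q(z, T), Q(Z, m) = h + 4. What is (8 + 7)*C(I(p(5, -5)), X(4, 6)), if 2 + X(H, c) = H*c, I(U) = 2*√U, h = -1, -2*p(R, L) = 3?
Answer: 45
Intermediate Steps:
p(R, L) = -3/2 (p(R, L) = -½*3 = -3/2)
X(H, c) = -2 + H*c
Q(Z, m) = 3 (Q(Z, m) = -1 + 4 = 3)
C(T, z) = 3
(8 + 7)*C(I(p(5, -5)), X(4, 6)) = (8 + 7)*3 = 15*3 = 45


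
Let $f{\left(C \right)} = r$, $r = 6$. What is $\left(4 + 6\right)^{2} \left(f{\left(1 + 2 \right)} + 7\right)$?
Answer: $1300$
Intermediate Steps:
$f{\left(C \right)} = 6$
$\left(4 + 6\right)^{2} \left(f{\left(1 + 2 \right)} + 7\right) = \left(4 + 6\right)^{2} \left(6 + 7\right) = 10^{2} \cdot 13 = 100 \cdot 13 = 1300$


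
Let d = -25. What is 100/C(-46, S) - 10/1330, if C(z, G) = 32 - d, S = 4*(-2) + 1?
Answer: 697/399 ≈ 1.7469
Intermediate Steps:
S = -7 (S = -8 + 1 = -7)
C(z, G) = 57 (C(z, G) = 32 - 1*(-25) = 32 + 25 = 57)
100/C(-46, S) - 10/1330 = 100/57 - 10/1330 = 100*(1/57) - 10*1/1330 = 100/57 - 1/133 = 697/399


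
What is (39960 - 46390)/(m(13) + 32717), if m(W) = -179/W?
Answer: -41795/212571 ≈ -0.19662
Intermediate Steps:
(39960 - 46390)/(m(13) + 32717) = (39960 - 46390)/(-179/13 + 32717) = -6430/(-179*1/13 + 32717) = -6430/(-179/13 + 32717) = -6430/425142/13 = -6430*13/425142 = -41795/212571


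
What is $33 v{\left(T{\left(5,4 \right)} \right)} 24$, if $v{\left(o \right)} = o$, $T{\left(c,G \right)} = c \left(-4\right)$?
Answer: $-15840$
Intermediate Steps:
$T{\left(c,G \right)} = - 4 c$
$33 v{\left(T{\left(5,4 \right)} \right)} 24 = 33 \left(\left(-4\right) 5\right) 24 = 33 \left(-20\right) 24 = \left(-660\right) 24 = -15840$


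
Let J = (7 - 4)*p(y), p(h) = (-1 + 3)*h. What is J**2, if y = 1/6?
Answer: 1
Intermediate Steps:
y = 1/6 ≈ 0.16667
p(h) = 2*h
J = 1 (J = (7 - 4)*(2*(1/6)) = 3*(1/3) = 1)
J**2 = 1**2 = 1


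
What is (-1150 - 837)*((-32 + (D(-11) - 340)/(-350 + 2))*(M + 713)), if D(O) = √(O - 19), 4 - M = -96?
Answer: 1453349423/29 + 538477*I*√30/116 ≈ 5.0116e+7 + 25426.0*I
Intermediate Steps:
M = 100 (M = 4 - 1*(-96) = 4 + 96 = 100)
D(O) = √(-19 + O)
(-1150 - 837)*((-32 + (D(-11) - 340)/(-350 + 2))*(M + 713)) = (-1150 - 837)*((-32 + (√(-19 - 11) - 340)/(-350 + 2))*(100 + 713)) = -1987*(-32 + (√(-30) - 340)/(-348))*813 = -1987*(-32 + (I*√30 - 340)*(-1/348))*813 = -1987*(-32 + (-340 + I*√30)*(-1/348))*813 = -1987*(-32 + (85/87 - I*√30/348))*813 = -1987*(-2699/87 - I*√30/348)*813 = -1987*(-731429/29 - 271*I*√30/116) = 1453349423/29 + 538477*I*√30/116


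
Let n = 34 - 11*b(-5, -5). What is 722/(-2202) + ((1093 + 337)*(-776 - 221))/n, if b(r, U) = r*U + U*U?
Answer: 261586739/94686 ≈ 2762.7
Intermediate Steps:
b(r, U) = U² + U*r (b(r, U) = U*r + U² = U² + U*r)
n = -516 (n = 34 - (-55)*(-5 - 5) = 34 - (-55)*(-10) = 34 - 11*50 = 34 - 550 = -516)
722/(-2202) + ((1093 + 337)*(-776 - 221))/n = 722/(-2202) + ((1093 + 337)*(-776 - 221))/(-516) = 722*(-1/2202) + (1430*(-997))*(-1/516) = -361/1101 - 1425710*(-1/516) = -361/1101 + 712855/258 = 261586739/94686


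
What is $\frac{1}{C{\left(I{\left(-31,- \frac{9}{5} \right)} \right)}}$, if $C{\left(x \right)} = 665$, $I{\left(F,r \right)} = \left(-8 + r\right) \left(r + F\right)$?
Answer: $\frac{1}{665} \approx 0.0015038$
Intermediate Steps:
$I{\left(F,r \right)} = \left(-8 + r\right) \left(F + r\right)$
$\frac{1}{C{\left(I{\left(-31,- \frac{9}{5} \right)} \right)}} = \frac{1}{665}$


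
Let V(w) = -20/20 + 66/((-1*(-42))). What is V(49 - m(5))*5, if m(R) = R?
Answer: 20/7 ≈ 2.8571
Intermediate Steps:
V(w) = 4/7 (V(w) = -20*1/20 + 66/42 = -1 + 66*(1/42) = -1 + 11/7 = 4/7)
V(49 - m(5))*5 = (4/7)*5 = 20/7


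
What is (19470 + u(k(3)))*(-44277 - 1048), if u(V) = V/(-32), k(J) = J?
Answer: -28239152025/32 ≈ -8.8247e+8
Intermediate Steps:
u(V) = -V/32 (u(V) = V*(-1/32) = -V/32)
(19470 + u(k(3)))*(-44277 - 1048) = (19470 - 1/32*3)*(-44277 - 1048) = (19470 - 3/32)*(-45325) = (623037/32)*(-45325) = -28239152025/32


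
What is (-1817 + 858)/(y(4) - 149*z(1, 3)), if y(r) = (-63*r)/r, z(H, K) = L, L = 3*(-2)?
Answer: -959/831 ≈ -1.1540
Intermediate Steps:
L = -6
z(H, K) = -6
y(r) = -63
(-1817 + 858)/(y(4) - 149*z(1, 3)) = (-1817 + 858)/(-63 - 149*(-6)) = -959/(-63 + 894) = -959/831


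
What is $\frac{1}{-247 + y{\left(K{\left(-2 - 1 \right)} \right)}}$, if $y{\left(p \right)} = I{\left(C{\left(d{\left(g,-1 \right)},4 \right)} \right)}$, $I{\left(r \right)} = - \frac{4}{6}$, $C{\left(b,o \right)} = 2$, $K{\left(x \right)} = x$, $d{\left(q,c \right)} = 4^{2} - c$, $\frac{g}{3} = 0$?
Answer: $- \frac{3}{743} \approx -0.0040377$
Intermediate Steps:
$g = 0$ ($g = 3 \cdot 0 = 0$)
$d{\left(q,c \right)} = 16 - c$
$I{\left(r \right)} = - \frac{2}{3}$ ($I{\left(r \right)} = \left(-4\right) \frac{1}{6} = - \frac{2}{3}$)
$y{\left(p \right)} = - \frac{2}{3}$
$\frac{1}{-247 + y{\left(K{\left(-2 - 1 \right)} \right)}} = \frac{1}{-247 - \frac{2}{3}} = \frac{1}{- \frac{743}{3}} = - \frac{3}{743}$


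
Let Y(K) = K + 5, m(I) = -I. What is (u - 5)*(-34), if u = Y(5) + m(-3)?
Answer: -272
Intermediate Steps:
Y(K) = 5 + K
u = 13 (u = (5 + 5) - 1*(-3) = 10 + 3 = 13)
(u - 5)*(-34) = (13 - 5)*(-34) = 8*(-34) = -272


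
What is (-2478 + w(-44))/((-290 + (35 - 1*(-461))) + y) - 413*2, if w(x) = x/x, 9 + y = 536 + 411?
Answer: -947421/1144 ≈ -828.17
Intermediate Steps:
y = 938 (y = -9 + (536 + 411) = -9 + 947 = 938)
w(x) = 1
(-2478 + w(-44))/((-290 + (35 - 1*(-461))) + y) - 413*2 = (-2478 + 1)/((-290 + (35 - 1*(-461))) + 938) - 413*2 = -2477/((-290 + (35 + 461)) + 938) - 826 = -2477/((-290 + 496) + 938) - 826 = -2477/(206 + 938) - 826 = -2477/1144 - 826 = -947421/1144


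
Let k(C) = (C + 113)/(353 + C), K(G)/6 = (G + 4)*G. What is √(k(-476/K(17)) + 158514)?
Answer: √63916936555/635 ≈ 398.14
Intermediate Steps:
K(G) = 6*G*(4 + G) (K(G) = 6*((G + 4)*G) = 6*((4 + G)*G) = 6*(G*(4 + G)) = 6*G*(4 + G))
k(C) = (113 + C)/(353 + C)
√(k(-476/K(17)) + 158514) = √((113 - 476*1/(102*(4 + 17)))/(353 - 476*1/(102*(4 + 17))) + 158514) = √((113 - 476/(6*17*21))/(353 - 476/(6*17*21)) + 158514) = √((113 - 476/2142)/(353 - 476/2142) + 158514) = √((113 - 476*1/2142)/(353 - 476*1/2142) + 158514) = √((113 - 2/9)/(353 - 2/9) + 158514) = √((1015/9)/(3175/9) + 158514) = √((9/3175)*(1015/9) + 158514) = √(203/635 + 158514) = √(100656593/635) = √63916936555/635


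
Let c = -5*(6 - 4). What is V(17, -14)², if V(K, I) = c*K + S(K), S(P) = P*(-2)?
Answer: 41616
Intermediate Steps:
S(P) = -2*P
c = -10 (c = -5*2 = -10)
V(K, I) = -12*K (V(K, I) = -10*K - 2*K = -12*K)
V(17, -14)² = (-12*17)² = (-204)² = 41616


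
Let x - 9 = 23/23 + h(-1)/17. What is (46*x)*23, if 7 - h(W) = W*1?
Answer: 188324/17 ≈ 11078.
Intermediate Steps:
h(W) = 7 - W
x = 178/17 (x = 9 + (23/23 + (7 - 1*(-1))/17) = 9 + (23*(1/23) + (7 + 1)*(1/17)) = 9 + (1 + 8*(1/17)) = 9 + (1 + 8/17) = 9 + 25/17 = 178/17 ≈ 10.471)
(46*x)*23 = (46*(178/17))*23 = (8188/17)*23 = 188324/17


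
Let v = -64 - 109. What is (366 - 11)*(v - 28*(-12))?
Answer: 57865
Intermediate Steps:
v = -173
(366 - 11)*(v - 28*(-12)) = (366 - 11)*(-173 - 28*(-12)) = 355*(-173 + 336) = 355*163 = 57865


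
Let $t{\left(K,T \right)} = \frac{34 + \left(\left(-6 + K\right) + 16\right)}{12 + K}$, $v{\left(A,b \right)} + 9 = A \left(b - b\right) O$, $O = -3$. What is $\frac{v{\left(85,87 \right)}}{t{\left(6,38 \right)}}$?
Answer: $- \frac{81}{25} \approx -3.24$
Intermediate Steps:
$v{\left(A,b \right)} = -9$ ($v{\left(A,b \right)} = -9 + A \left(b - b\right) \left(-3\right) = -9 + A 0 \left(-3\right) = -9 + 0 \left(-3\right) = -9 + 0 = -9$)
$t{\left(K,T \right)} = \frac{44 + K}{12 + K}$ ($t{\left(K,T \right)} = \frac{34 + \left(10 + K\right)}{12 + K} = \frac{44 + K}{12 + K}$)
$\frac{v{\left(85,87 \right)}}{t{\left(6,38 \right)}} = - \frac{9}{\frac{1}{12 + 6} \left(44 + 6\right)} = - \frac{9}{\frac{1}{18} \cdot 50} = - \frac{9}{\frac{25}{9}} = \left(-9\right) \frac{9}{25} = - \frac{81}{25}$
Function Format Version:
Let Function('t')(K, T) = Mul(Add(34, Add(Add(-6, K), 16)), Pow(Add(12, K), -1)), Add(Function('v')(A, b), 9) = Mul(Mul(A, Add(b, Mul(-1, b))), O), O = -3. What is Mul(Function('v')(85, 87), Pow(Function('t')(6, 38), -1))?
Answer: Rational(-81, 25) ≈ -3.2400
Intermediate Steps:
Function('v')(A, b) = -9 (Function('v')(A, b) = Add(-9, Mul(Mul(A, Add(b, Mul(-1, b))), -3)) = Add(-9, Mul(Mul(A, 0), -3)) = Add(-9, Mul(0, -3)) = Add(-9, 0) = -9)
Function('t')(K, T) = Mul(Pow(Add(12, K), -1), Add(44, K)) (Function('t')(K, T) = Mul(Add(34, Add(10, K)), Pow(Add(12, K), -1)) = Mul(Add(44, K), Pow(Add(12, K), -1)) = Mul(Pow(Add(12, K), -1), Add(44, K)))
Mul(Function('v')(85, 87), Pow(Function('t')(6, 38), -1)) = Mul(-9, Pow(Mul(Pow(Add(12, 6), -1), Add(44, 6)), -1)) = Mul(-9, Pow(Mul(Pow(18, -1), 50), -1)) = Mul(-9, Pow(Mul(Rational(1, 18), 50), -1)) = Mul(-9, Pow(Rational(25, 9), -1)) = Mul(-9, Rational(9, 25)) = Rational(-81, 25)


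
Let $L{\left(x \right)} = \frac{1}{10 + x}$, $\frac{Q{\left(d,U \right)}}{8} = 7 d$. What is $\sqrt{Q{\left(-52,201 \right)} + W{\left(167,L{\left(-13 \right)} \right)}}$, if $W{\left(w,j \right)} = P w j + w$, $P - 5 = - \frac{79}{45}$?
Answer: $\frac{i \sqrt{5924355}}{45} \approx 54.089 i$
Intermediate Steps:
$P = \frac{146}{45}$ ($P = 5 - \frac{79}{45} = \frac{146}{45} \approx 3.2444$)
$Q{\left(d,U \right)} = 56 d$ ($Q{\left(d,U \right)} = 8 \cdot 7 d = 56 d$)
$W{\left(w,j \right)} = w + \frac{146 j w}{45}$ ($W{\left(w,j \right)} = \frac{146 w}{45} j + w = \frac{146 j w}{45} + w = w + \frac{146 j w}{45}$)
$\sqrt{Q{\left(-52,201 \right)} + W{\left(167,L{\left(-13 \right)} \right)}} = \sqrt{56 \left(-52\right) + \frac{1}{45} \cdot 167 \left(45 + \frac{146}{10 - 13}\right)} = \sqrt{-2912 + \frac{1}{45} \cdot 167 \left(45 + \frac{146}{-3}\right)} = \sqrt{-2912 + \frac{1}{45} \cdot 167 \left(45 + 146 \left(- \frac{1}{3}\right)\right)} = \sqrt{-2912 + \frac{1}{45} \cdot 167 \left(45 - \frac{146}{3}\right)} = \sqrt{-2912 + \frac{1}{45} \cdot 167 \left(- \frac{11}{3}\right)} = \sqrt{-2912 - \frac{1837}{135}} = \sqrt{- \frac{394957}{135}} = \frac{i \sqrt{5924355}}{45}$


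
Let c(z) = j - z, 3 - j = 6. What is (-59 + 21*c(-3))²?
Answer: 3481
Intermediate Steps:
j = -3 (j = 3 - 1*6 = 3 - 6 = -3)
c(z) = -3 - z
(-59 + 21*c(-3))² = (-59 + 21*(-3 - 1*(-3)))² = (-59 + 21*(-3 + 3))² = (-59 + 21*0)² = (-59 + 0)² = (-59)² = 3481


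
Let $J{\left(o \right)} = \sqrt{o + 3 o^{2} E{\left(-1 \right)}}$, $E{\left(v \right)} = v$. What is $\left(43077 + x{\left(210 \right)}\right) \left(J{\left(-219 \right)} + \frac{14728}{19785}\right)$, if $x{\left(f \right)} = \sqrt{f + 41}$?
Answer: $\frac{\left(14728 + 19785 i \sqrt{144102}\right) \left(43077 + \sqrt{251}\right)}{19785} \approx 32078.0 + 1.6358 \cdot 10^{7} i$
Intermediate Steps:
$x{\left(f \right)} = \sqrt{41 + f}$
$J{\left(o \right)} = \sqrt{o - 3 o^{2}}$ ($J{\left(o \right)} = \sqrt{o + 3 o^{2} \left(-1\right)} = \sqrt{o - 3 o^{2}}$)
$\left(43077 + x{\left(210 \right)}\right) \left(J{\left(-219 \right)} + \frac{14728}{19785}\right) = \left(43077 + \sqrt{41 + 210}\right) \left(\sqrt{- 219 \left(1 - -657\right)} + \frac{14728}{19785}\right) = \left(43077 + \sqrt{251}\right) \left(\sqrt{- 219 \left(1 + 657\right)} + 14728 \cdot \frac{1}{19785}\right) = \left(43077 + \sqrt{251}\right) \left(\sqrt{\left(-219\right) 658} + \frac{14728}{19785}\right) = \left(43077 + \sqrt{251}\right) \left(\sqrt{-144102} + \frac{14728}{19785}\right) = \left(43077 + \sqrt{251}\right) \left(i \sqrt{144102} + \frac{14728}{19785}\right) = \left(43077 + \sqrt{251}\right) \left(\frac{14728}{19785} + i \sqrt{144102}\right)$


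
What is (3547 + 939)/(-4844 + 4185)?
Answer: -4486/659 ≈ -6.8073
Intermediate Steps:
(3547 + 939)/(-4844 + 4185) = 4486/(-659) = 4486*(-1/659) = -4486/659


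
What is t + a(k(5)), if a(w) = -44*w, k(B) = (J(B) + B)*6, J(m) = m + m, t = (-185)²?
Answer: 30265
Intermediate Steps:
t = 34225
J(m) = 2*m
k(B) = 18*B (k(B) = (2*B + B)*6 = (3*B)*6 = 18*B)
t + a(k(5)) = 34225 - 792*5 = 34225 - 44*90 = 34225 - 3960 = 30265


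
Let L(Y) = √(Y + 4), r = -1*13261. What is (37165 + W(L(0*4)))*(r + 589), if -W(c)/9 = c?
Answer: -470726784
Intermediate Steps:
r = -13261
L(Y) = √(4 + Y)
W(c) = -9*c
(37165 + W(L(0*4)))*(r + 589) = (37165 - 9*√(4 + 0*4))*(-13261 + 589) = (37165 - 9*√(4 + 0))*(-12672) = (37165 - 9*√4)*(-12672) = (37165 - 9*2)*(-12672) = (37165 - 18)*(-12672) = 37147*(-12672) = -470726784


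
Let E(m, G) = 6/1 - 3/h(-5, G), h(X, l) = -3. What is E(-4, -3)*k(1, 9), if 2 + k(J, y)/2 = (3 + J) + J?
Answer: 42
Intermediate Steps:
E(m, G) = 7 (E(m, G) = 6/1 - 3/(-3) = 6*1 - 3*(-1/3) = 6 + 1 = 7)
k(J, y) = 2 + 4*J (k(J, y) = -4 + 2*((3 + J) + J) = -4 + 2*(3 + 2*J) = -4 + (6 + 4*J) = 2 + 4*J)
E(-4, -3)*k(1, 9) = 7*(2 + 4*1) = 7*(2 + 4) = 7*6 = 42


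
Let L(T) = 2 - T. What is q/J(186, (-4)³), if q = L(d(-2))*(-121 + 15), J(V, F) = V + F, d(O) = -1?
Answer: -159/61 ≈ -2.6066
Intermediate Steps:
J(V, F) = F + V
q = -318 (q = (2 - 1*(-1))*(-121 + 15) = (2 + 1)*(-106) = 3*(-106) = -318)
q/J(186, (-4)³) = -318/((-4)³ + 186) = -318/(-64 + 186) = -318/122 = -318*1/122 = -159/61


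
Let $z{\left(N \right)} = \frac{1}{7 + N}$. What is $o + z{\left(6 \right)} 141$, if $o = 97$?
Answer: $\frac{1402}{13} \approx 107.85$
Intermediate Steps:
$o + z{\left(6 \right)} 141 = 97 + \frac{1}{7 + 6} \cdot 141 = 97 + \frac{1}{13} \cdot 141 = 97 + \frac{141}{13} = \frac{1402}{13}$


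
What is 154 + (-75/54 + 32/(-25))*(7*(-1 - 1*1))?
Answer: 43057/225 ≈ 191.36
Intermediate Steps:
154 + (-75/54 + 32/(-25))*(7*(-1 - 1*1)) = 154 + (-75*1/54 + 32*(-1/25))*(7*(-1 - 1)) = 154 + (-25/18 - 32/25)*(7*(-2)) = 154 - 1201/450*(-14) = 154 + 8407/225 = 43057/225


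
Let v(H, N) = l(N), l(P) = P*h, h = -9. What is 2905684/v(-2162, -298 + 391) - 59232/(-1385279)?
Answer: -4025133448652/1159478523 ≈ -3471.5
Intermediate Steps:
l(P) = -9*P (l(P) = P*(-9) = -9*P)
v(H, N) = -9*N
2905684/v(-2162, -298 + 391) - 59232/(-1385279) = 2905684/((-9*(-298 + 391))) - 59232/(-1385279) = 2905684/((-9*93)) - 59232*(-1/1385279) = 2905684/(-837) + 59232/1385279 = 2905684*(-1/837) + 59232/1385279 = -2905684/837 + 59232/1385279 = -4025133448652/1159478523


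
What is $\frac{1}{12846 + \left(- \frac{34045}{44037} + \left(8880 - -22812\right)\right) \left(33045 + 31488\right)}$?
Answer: $\frac{2097}{4288664433869} \approx 4.8896 \cdot 10^{-10}$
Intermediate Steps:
$\frac{1}{12846 + \left(- \frac{34045}{44037} + \left(8880 - -22812\right)\right) \left(33045 + 31488\right)} = \frac{1}{12846 + \left(\left(-34045\right) \frac{1}{44037} + \left(8880 + 22812\right)\right) 64533} = \frac{1}{12846 + \left(- \frac{34045}{44037} + 31692\right) 64533} = \frac{1}{12846 + \frac{1395586559}{44037} \cdot 64533} = \frac{1}{12846 + \frac{4288637495807}{2097}} = \frac{1}{\frac{4288664433869}{2097}} = \frac{2097}{4288664433869}$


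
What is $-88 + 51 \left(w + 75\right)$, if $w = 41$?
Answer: $5828$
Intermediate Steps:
$-88 + 51 \left(w + 75\right) = -88 + 51 \left(41 + 75\right) = -88 + 51 \cdot 116 = -88 + 5916 = 5828$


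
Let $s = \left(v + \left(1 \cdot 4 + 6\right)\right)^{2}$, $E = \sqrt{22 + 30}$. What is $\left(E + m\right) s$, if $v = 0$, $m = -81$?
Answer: $-8100 + 200 \sqrt{13} \approx -7378.9$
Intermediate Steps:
$E = 2 \sqrt{13}$ ($E = \sqrt{52} = 2 \sqrt{13} \approx 7.2111$)
$s = 100$ ($s = \left(0 + \left(1 \cdot 4 + 6\right)\right)^{2} = \left(0 + \left(4 + 6\right)\right)^{2} = \left(0 + 10\right)^{2} = 10^{2} = 100$)
$\left(E + m\right) s = \left(2 \sqrt{13} - 81\right) 100 = \left(-81 + 2 \sqrt{13}\right) 100 = -8100 + 200 \sqrt{13}$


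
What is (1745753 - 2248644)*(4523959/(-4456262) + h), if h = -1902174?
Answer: 4262800941150248377/4456262 ≈ 9.5659e+11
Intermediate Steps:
(1745753 - 2248644)*(4523959/(-4456262) + h) = (1745753 - 2248644)*(4523959/(-4456262) - 1902174) = -502891*(4523959*(-1/4456262) - 1902174) = -502891*(-4523959/4456262 - 1902174) = -502891*(-8476590237547/4456262) = 4262800941150248377/4456262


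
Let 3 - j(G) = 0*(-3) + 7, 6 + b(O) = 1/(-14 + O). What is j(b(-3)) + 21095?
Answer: 21091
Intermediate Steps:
b(O) = -6 + 1/(-14 + O)
j(G) = -4 (j(G) = 3 - (0*(-3) + 7) = 3 - (0 + 7) = 3 - 1*7 = 3 - 7 = -4)
j(b(-3)) + 21095 = -4 + 21095 = 21091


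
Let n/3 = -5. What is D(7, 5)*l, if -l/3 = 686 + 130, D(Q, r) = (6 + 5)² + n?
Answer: -259488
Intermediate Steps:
n = -15 (n = 3*(-5) = -15)
D(Q, r) = 106 (D(Q, r) = (6 + 5)² - 15 = 11² - 15 = 121 - 15 = 106)
l = -2448 (l = -3*(686 + 130) = -3*816 = -2448)
D(7, 5)*l = 106*(-2448) = -259488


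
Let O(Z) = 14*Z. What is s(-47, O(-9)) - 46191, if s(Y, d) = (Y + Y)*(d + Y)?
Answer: -29929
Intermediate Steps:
s(Y, d) = 2*Y*(Y + d) (s(Y, d) = (2*Y)*(Y + d) = 2*Y*(Y + d))
s(-47, O(-9)) - 46191 = 2*(-47)*(-47 + 14*(-9)) - 46191 = 2*(-47)*(-47 - 126) - 46191 = 2*(-47)*(-173) - 46191 = 16262 - 46191 = -29929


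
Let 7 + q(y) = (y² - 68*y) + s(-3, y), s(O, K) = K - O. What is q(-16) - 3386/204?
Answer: 133355/102 ≈ 1307.4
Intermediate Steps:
q(y) = -4 + y² - 67*y (q(y) = -7 + ((y² - 68*y) + (y - 1*(-3))) = -7 + ((y² - 68*y) + (y + 3)) = -7 + ((y² - 68*y) + (3 + y)) = -7 + (3 + y² - 67*y) = -4 + y² - 67*y)
q(-16) - 3386/204 = (-4 + (-16)² - 67*(-16)) - 3386/204 = (-4 + 256 + 1072) - 3386/204 = 1324 - 1*1693/102 = 1324 - 1693/102 = 133355/102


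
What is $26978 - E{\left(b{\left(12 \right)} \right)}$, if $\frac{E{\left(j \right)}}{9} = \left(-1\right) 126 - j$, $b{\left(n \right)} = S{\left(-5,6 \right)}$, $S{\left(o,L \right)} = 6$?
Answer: $28166$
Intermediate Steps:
$b{\left(n \right)} = 6$
$E{\left(j \right)} = -1134 - 9 j$ ($E{\left(j \right)} = 9 \left(\left(-1\right) 126 - j\right) = 9 \left(-126 - j\right) = -1134 - 9 j$)
$26978 - E{\left(b{\left(12 \right)} \right)} = 26978 - \left(-1134 - 54\right) = 26978 - -1188 = 26978 + 1188 = 28166$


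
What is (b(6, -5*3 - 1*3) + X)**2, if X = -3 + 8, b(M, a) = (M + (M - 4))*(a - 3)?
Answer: 26569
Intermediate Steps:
b(M, a) = (-4 + 2*M)*(-3 + a) (b(M, a) = (M + (-4 + M))*(-3 + a) = (-4 + 2*M)*(-3 + a))
X = 5
(b(6, -5*3 - 1*3) + X)**2 = ((12 - 6*6 - 4*(-5*3 - 1*3) + 2*6*(-5*3 - 1*3)) + 5)**2 = ((12 - 36 - 4*(-15 - 3) + 2*6*(-15 - 3)) + 5)**2 = ((12 - 36 - 4*(-18) + 2*6*(-18)) + 5)**2 = ((12 - 36 + 72 - 216) + 5)**2 = (-168 + 5)**2 = (-163)**2 = 26569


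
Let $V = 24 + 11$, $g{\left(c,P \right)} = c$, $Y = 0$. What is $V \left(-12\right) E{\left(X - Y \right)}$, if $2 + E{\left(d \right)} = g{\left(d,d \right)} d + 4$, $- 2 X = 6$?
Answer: $-4620$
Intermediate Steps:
$X = -3$ ($X = \left(- \frac{1}{2}\right) 6 = -3$)
$V = 35$
$E{\left(d \right)} = 2 + d^{2}$ ($E{\left(d \right)} = -2 + \left(d d + 4\right) = -2 + \left(d^{2} + 4\right) = -2 + \left(4 + d^{2}\right) = 2 + d^{2}$)
$V \left(-12\right) E{\left(X - Y \right)} = 35 \left(-12\right) \left(2 + \left(-3 - 0\right)^{2}\right) = - 420 \left(2 + \left(-3 + 0\right)^{2}\right) = - 420 \left(2 + \left(-3\right)^{2}\right) = - 420 \left(2 + 9\right) = \left(-420\right) 11 = -4620$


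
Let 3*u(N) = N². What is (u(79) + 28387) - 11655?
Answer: 56437/3 ≈ 18812.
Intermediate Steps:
u(N) = N²/3
(u(79) + 28387) - 11655 = ((⅓)*79² + 28387) - 11655 = ((⅓)*6241 + 28387) - 11655 = (6241/3 + 28387) - 11655 = 91402/3 - 11655 = 56437/3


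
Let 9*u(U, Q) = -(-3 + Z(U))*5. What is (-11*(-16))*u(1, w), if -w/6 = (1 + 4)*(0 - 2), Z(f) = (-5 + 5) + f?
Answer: 1760/9 ≈ 195.56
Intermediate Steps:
Z(f) = f (Z(f) = 0 + f = f)
w = 60 (w = -6*(1 + 4)*(0 - 2) = -30*(-2) = -6*(-10) = 60)
u(U, Q) = 5/3 - 5*U/9 (u(U, Q) = (-(-3 + U)*5)/9 = (-(-15 + 5*U))/9 = (15 - 5*U)/9 = 5/3 - 5*U/9)
(-11*(-16))*u(1, w) = (-11*(-16))*(5/3 - 5/9*1) = 176*(5/3 - 5/9) = 176*(10/9) = 1760/9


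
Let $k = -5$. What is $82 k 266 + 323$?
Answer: $-108737$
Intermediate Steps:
$82 k 266 + 323 = 82 \left(-5\right) 266 + 323 = \left(-410\right) 266 + 323 = -109060 + 323 = -108737$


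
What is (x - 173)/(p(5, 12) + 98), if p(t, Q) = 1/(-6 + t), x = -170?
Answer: -343/97 ≈ -3.5361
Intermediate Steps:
(x - 173)/(p(5, 12) + 98) = (-170 - 173)/(1/(-6 + 5) + 98) = -343/(1/(-1) + 98) = -343/(-1 + 98) = -343/97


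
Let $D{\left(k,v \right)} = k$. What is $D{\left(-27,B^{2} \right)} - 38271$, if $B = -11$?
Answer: $-38298$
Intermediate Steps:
$D{\left(-27,B^{2} \right)} - 38271 = -27 - 38271 = -38298$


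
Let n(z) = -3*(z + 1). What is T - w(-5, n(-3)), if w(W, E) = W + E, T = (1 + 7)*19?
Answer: 151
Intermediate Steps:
T = 152 (T = 8*19 = 152)
n(z) = -3 - 3*z (n(z) = -3*(1 + z) = -3 - 3*z)
w(W, E) = E + W
T - w(-5, n(-3)) = 152 - ((-3 - 3*(-3)) - 5) = 152 - ((-3 + 9) - 5) = 152 - (6 - 5) = 152 - 1*1 = 152 - 1 = 151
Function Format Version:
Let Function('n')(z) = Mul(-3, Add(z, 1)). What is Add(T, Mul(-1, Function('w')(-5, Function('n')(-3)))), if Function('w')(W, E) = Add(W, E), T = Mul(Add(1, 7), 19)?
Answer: 151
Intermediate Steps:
T = 152 (T = Mul(8, 19) = 152)
Function('n')(z) = Add(-3, Mul(-3, z)) (Function('n')(z) = Mul(-3, Add(1, z)) = Add(-3, Mul(-3, z)))
Function('w')(W, E) = Add(E, W)
Add(T, Mul(-1, Function('w')(-5, Function('n')(-3)))) = Add(152, Mul(-1, Add(Add(-3, Mul(-3, -3)), -5))) = Add(152, Mul(-1, Add(Add(-3, 9), -5))) = Add(152, Mul(-1, Add(6, -5))) = Add(152, Mul(-1, 1)) = Add(152, -1) = 151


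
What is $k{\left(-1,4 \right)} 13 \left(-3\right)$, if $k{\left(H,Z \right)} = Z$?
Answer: $-156$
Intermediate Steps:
$k{\left(-1,4 \right)} 13 \left(-3\right) = 4 \cdot 13 \left(-3\right) = 52 \left(-3\right) = -156$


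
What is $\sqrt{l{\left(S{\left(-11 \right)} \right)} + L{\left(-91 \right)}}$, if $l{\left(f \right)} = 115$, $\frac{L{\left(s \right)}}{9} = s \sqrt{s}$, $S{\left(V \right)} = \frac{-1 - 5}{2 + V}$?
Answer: $\sqrt{115 - 819 i \sqrt{91}} \approx 62.963 - 62.043 i$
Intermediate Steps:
$S{\left(V \right)} = - \frac{6}{2 + V}$
$L{\left(s \right)} = 9 s^{\frac{3}{2}}$ ($L{\left(s \right)} = 9 s \sqrt{s} = 9 s^{\frac{3}{2}}$)
$\sqrt{l{\left(S{\left(-11 \right)} \right)} + L{\left(-91 \right)}} = \sqrt{115 + 9 \left(-91\right)^{\frac{3}{2}}} = \sqrt{115 + 9 \left(- 91 i \sqrt{91}\right)} = \sqrt{115 - 819 i \sqrt{91}}$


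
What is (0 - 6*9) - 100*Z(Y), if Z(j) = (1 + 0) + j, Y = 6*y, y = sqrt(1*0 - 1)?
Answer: -154 - 600*I ≈ -154.0 - 600.0*I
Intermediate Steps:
y = I (y = sqrt(0 - 1) = sqrt(-1) = I ≈ 1.0*I)
Y = 6*I ≈ 6.0*I
Z(j) = 1 + j
(0 - 6*9) - 100*Z(Y) = (0 - 6*9) - 100*(1 + 6*I) = (0 - 54) + (-100 - 600*I) = -54 + (-100 - 600*I) = -154 - 600*I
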